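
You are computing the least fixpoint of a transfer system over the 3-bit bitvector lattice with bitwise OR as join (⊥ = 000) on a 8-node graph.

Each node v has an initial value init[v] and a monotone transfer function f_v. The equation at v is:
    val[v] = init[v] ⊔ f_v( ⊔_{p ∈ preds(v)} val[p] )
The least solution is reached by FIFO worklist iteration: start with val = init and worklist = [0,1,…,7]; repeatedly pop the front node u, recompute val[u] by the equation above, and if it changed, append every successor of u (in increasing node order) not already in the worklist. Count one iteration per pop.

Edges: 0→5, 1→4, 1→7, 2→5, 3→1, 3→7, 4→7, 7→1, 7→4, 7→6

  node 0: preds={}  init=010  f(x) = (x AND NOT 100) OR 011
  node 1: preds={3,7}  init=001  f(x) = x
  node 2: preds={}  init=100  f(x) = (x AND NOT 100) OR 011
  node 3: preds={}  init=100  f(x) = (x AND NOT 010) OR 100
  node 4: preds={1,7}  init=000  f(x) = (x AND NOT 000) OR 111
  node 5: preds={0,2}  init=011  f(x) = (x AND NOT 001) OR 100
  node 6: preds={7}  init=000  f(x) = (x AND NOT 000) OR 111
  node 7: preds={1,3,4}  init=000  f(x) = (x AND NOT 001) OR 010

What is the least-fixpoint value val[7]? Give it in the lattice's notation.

Worklist (12 pops):
  #1 pop 0: in=000 → 011 (was 010); enqueue []
  #2 pop 1: in=100 → 101 (was 001); enqueue []
  #3 pop 2: in=000 → 111 (was 100); enqueue []
  #4 pop 3: in=000 → 100 (no change)
  #5 pop 4: in=101 → 111 (was 000); enqueue []
  #6 pop 5: in=111 → 111 (was 011); enqueue []
  #7 pop 6: in=000 → 111 (was 000); enqueue []
  #8 pop 7: in=111 → 110 (was 000); enqueue [1,4,6]
  #9 pop 1: in=110 → 111 (was 101); enqueue [7]
  #10 pop 4: in=111 → 111 (no change)
  #11 pop 6: in=110 → 111 (no change)
  #12 pop 7: in=111 → 110 (no change)

Fixpoint:
  val[0] = 011
  val[1] = 111
  val[2] = 111
  val[3] = 100
  val[4] = 111
  val[5] = 111
  val[6] = 111
  val[7] = 110

110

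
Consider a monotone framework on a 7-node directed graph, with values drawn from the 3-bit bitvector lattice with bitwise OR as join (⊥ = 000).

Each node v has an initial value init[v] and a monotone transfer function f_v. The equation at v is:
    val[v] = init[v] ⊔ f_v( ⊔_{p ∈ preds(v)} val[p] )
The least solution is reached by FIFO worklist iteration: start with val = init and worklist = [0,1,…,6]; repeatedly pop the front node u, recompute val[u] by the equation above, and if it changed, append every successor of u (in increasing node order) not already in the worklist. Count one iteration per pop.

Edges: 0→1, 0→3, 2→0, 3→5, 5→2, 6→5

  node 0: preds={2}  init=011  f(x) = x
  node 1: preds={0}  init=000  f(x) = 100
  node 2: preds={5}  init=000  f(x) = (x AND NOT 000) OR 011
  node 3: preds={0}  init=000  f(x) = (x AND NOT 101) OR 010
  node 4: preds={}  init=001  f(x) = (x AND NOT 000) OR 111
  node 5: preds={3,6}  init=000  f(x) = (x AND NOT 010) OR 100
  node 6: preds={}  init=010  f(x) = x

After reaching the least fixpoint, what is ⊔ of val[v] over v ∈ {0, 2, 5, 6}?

Trace (12 dequeues):
  [1] u=0 | in 000 | out 011 | ==
  [2] u=1 | in 011 | out 100 | prev 000 | push {}
  [3] u=2 | in 000 | out 011 | prev 000 | push {0}
  [4] u=3 | in 011 | out 010 | prev 000 | push {}
  [5] u=4 | in 000 | out 111 | prev 001 | push {}
  [6] u=5 | in 010 | out 100 | prev 000 | push {2}
  [7] u=6 | in 000 | out 010 | ==
  [8] u=0 | in 011 | out 011 | ==
  [9] u=2 | in 100 | out 111 | prev 011 | push {0}
  [10] u=0 | in 111 | out 111 | prev 011 | push {1,3}
  [11] u=1 | in 111 | out 100 | ==
  [12] u=3 | in 111 | out 010 | ==

Converged values:
  [0] 111
  [1] 100
  [2] 111
  [3] 010
  [4] 111
  [5] 100
  [6] 010

111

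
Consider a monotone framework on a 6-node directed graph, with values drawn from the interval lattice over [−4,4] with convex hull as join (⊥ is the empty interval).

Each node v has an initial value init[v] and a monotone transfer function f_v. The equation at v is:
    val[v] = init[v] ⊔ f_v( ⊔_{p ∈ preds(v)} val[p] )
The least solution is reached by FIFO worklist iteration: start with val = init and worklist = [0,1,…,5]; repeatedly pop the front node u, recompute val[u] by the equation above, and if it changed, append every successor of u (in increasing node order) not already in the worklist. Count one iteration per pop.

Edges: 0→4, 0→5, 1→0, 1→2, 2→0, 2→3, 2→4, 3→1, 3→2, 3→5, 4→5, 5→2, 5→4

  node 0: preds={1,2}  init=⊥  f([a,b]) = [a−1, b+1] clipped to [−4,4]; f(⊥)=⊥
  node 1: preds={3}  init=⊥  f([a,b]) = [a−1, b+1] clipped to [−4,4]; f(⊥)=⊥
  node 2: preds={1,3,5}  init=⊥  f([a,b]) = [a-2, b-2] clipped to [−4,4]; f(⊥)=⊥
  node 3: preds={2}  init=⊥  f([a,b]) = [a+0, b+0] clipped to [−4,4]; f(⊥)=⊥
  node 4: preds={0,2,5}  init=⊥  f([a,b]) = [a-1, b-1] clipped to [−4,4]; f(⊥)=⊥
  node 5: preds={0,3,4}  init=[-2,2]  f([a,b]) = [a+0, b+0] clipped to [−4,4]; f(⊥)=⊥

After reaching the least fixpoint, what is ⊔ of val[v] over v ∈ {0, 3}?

[-4,2]

Trace (14 dequeues):
  [1] u=0 | in ⊥ | out ⊥ | ==
  [2] u=1 | in ⊥ | out ⊥ | ==
  [3] u=2 | in [-2,2] | out [-4,0] | prev ⊥ | push {0}
  [4] u=3 | in [-4,0] | out [-4,0] | prev ⊥ | push {1,2}
  [5] u=4 | in [-4,2] | out [-4,1] | prev ⊥ | push {}
  [6] u=5 | in [-4,1] | out [-4,2] | prev [-2,2] | push {4}
  [7] u=0 | in [-4,0] | out [-4,1] | prev ⊥ | push {5}
  [8] u=1 | in [-4,0] | out [-4,1] | prev ⊥ | push {0}
  [9] u=2 | in [-4,2] | out [-4,0] | ==
  [10] u=4 | in [-4,2] | out [-4,1] | ==
  [11] u=5 | in [-4,1] | out [-4,2] | ==
  [12] u=0 | in [-4,1] | out [-4,2] | prev [-4,1] | push {4,5}
  [13] u=4 | in [-4,2] | out [-4,1] | ==
  [14] u=5 | in [-4,2] | out [-4,2] | ==

Converged values:
  [0] [-4,2]
  [1] [-4,1]
  [2] [-4,0]
  [3] [-4,0]
  [4] [-4,1]
  [5] [-4,2]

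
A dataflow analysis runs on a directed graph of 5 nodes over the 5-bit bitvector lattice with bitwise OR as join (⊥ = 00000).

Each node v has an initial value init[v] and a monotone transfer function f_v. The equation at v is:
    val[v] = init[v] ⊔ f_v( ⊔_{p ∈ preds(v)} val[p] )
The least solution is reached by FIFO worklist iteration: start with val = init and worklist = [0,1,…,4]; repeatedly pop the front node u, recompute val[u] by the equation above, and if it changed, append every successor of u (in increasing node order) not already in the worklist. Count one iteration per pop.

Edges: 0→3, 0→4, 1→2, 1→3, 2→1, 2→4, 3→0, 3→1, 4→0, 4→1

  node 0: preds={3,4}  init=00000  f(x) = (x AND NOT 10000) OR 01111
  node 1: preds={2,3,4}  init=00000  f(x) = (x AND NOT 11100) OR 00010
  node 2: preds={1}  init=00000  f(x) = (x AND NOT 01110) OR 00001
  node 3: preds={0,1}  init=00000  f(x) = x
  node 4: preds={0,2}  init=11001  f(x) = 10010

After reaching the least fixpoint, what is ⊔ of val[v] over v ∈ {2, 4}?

Iteration log — 7 steps:
  step 1. node 0  ⊔preds=11001  new=01111  old=00000  +wl: 
  step 2. node 1  ⊔preds=11001  new=00011  old=00000  +wl: 
  step 3. node 2  ⊔preds=00011  new=00001  old=00000  +wl: 1
  step 4. node 3  ⊔preds=01111  new=01111  old=00000  +wl: 0
  step 5. node 4  ⊔preds=01111  new=11011  old=11001  +wl: 
  step 6. node 1  ⊔preds=11111  new=00011  stable
  step 7. node 0  ⊔preds=11111  new=01111  stable

Least fixpoint reached:
  node 0: 01111
  node 1: 00011
  node 2: 00001
  node 3: 01111
  node 4: 11011

11011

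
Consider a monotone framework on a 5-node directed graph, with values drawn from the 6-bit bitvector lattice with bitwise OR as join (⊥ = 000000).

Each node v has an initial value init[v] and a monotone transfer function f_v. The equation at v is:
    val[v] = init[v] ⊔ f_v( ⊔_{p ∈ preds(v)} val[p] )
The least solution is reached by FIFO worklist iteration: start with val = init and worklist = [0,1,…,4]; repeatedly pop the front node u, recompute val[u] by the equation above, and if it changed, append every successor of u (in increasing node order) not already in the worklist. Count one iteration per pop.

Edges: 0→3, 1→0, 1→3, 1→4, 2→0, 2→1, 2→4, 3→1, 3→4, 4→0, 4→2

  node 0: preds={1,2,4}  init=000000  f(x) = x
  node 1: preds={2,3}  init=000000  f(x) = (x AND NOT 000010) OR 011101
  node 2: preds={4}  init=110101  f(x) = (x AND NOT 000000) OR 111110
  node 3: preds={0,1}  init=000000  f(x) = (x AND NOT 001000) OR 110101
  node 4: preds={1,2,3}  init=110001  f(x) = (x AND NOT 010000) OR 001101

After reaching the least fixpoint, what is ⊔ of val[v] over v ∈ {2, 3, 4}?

111111

Trace (11 dequeues):
  [1] u=0 | in 110101 | out 110101 | prev 000000 | push {}
  [2] u=1 | in 110101 | out 111101 | prev 000000 | push {0}
  [3] u=2 | in 110001 | out 111111 | prev 110101 | push {1}
  [4] u=3 | in 111101 | out 110101 | prev 000000 | push {}
  [5] u=4 | in 111111 | out 111111 | prev 110001 | push {2}
  [6] u=0 | in 111111 | out 111111 | prev 110101 | push {3}
  [7] u=1 | in 111111 | out 111101 | ==
  [8] u=2 | in 111111 | out 111111 | ==
  [9] u=3 | in 111111 | out 110111 | prev 110101 | push {1,4}
  [10] u=1 | in 111111 | out 111101 | ==
  [11] u=4 | in 111111 | out 111111 | ==

Converged values:
  [0] 111111
  [1] 111101
  [2] 111111
  [3] 110111
  [4] 111111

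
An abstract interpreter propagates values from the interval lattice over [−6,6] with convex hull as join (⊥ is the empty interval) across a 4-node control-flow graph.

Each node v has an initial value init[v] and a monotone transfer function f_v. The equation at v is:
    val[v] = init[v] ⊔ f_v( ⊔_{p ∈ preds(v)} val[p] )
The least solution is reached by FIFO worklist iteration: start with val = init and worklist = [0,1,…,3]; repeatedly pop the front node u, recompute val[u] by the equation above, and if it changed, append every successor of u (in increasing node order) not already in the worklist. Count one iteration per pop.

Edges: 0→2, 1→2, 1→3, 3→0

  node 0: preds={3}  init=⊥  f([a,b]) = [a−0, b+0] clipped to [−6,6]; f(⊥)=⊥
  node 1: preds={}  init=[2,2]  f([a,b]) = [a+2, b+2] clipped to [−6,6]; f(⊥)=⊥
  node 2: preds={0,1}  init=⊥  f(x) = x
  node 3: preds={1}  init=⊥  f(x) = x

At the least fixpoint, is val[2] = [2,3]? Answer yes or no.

no

Iteration log — 6 steps:
  step 1. node 0  ⊔preds=⊥  new=⊥  stable
  step 2. node 1  ⊔preds=⊥  new=[2,2]  stable
  step 3. node 2  ⊔preds=[2,2]  new=[2,2]  old=⊥  +wl: 
  step 4. node 3  ⊔preds=[2,2]  new=[2,2]  old=⊥  +wl: 0
  step 5. node 0  ⊔preds=[2,2]  new=[2,2]  old=⊥  +wl: 2
  step 6. node 2  ⊔preds=[2,2]  new=[2,2]  stable

Least fixpoint reached:
  node 0: [2,2]
  node 1: [2,2]
  node 2: [2,2]
  node 3: [2,2]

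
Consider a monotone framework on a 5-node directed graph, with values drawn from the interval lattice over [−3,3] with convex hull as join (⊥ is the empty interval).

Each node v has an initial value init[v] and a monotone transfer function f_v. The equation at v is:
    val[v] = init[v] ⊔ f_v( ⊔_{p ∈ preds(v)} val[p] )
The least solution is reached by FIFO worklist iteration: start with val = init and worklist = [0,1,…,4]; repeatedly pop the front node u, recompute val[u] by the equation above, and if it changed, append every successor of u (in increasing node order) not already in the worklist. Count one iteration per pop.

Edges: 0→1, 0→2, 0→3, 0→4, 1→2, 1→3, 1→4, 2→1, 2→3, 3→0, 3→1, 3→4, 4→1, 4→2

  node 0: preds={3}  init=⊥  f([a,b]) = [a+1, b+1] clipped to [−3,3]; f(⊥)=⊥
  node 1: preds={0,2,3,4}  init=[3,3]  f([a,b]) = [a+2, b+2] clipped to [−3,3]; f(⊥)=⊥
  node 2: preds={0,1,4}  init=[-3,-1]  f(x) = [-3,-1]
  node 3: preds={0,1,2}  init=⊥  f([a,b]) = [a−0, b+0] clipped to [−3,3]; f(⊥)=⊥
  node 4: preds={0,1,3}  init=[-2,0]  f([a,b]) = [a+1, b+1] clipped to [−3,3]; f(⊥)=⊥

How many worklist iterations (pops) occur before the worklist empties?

Worklist (10 pops):
  #1 pop 0: in=⊥ → ⊥ (no change)
  #2 pop 1: in=[-3,0] → [-1,3] (was [3,3]); enqueue []
  #3 pop 2: in=[-2,3] → [-3,-1] (no change)
  #4 pop 3: in=[-3,3] → [-3,3] (was ⊥); enqueue [0,1]
  #5 pop 4: in=[-3,3] → [-2,3] (was [-2,0]); enqueue [2]
  #6 pop 0: in=[-3,3] → [-2,3] (was ⊥); enqueue [3,4]
  #7 pop 1: in=[-3,3] → [-1,3] (no change)
  #8 pop 2: in=[-2,3] → [-3,-1] (no change)
  #9 pop 3: in=[-3,3] → [-3,3] (no change)
  #10 pop 4: in=[-3,3] → [-2,3] (no change)

Fixpoint:
  val[0] = [-2,3]
  val[1] = [-1,3]
  val[2] = [-3,-1]
  val[3] = [-3,3]
  val[4] = [-2,3]

10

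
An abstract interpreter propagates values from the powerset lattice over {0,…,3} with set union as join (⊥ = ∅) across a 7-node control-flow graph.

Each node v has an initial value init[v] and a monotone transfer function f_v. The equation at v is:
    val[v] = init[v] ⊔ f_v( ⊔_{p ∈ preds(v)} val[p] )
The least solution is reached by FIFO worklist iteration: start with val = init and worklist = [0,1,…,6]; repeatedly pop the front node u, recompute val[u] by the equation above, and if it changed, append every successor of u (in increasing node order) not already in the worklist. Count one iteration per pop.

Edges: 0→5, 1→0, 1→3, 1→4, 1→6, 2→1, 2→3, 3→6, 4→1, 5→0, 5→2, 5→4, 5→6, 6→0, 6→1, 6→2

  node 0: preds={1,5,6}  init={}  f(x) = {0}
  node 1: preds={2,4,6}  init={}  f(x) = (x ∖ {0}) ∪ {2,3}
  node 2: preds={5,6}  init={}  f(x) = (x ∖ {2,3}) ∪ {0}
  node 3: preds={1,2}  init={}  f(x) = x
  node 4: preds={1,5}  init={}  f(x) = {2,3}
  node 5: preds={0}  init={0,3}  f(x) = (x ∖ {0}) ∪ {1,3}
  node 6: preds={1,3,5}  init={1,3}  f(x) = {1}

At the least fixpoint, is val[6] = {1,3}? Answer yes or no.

Iteration log — 11 steps:
  step 1. node 0  ⊔preds={0,1,3}  new={0}  old={}  +wl: 
  step 2. node 1  ⊔preds={1,3}  new={1,2,3}  old={}  +wl: 0
  step 3. node 2  ⊔preds={0,1,3}  new={0,1}  old={}  +wl: 1
  step 4. node 3  ⊔preds={0,1,2,3}  new={0,1,2,3}  old={}  +wl: 
  step 5. node 4  ⊔preds={0,1,2,3}  new={2,3}  old={}  +wl: 
  step 6. node 5  ⊔preds={0}  new={0,1,3}  old={0,3}  +wl: 2,4
  step 7. node 6  ⊔preds={0,1,2,3}  new={1,3}  stable
  step 8. node 0  ⊔preds={0,1,2,3}  new={0}  stable
  step 9. node 1  ⊔preds={0,1,2,3}  new={1,2,3}  stable
  step 10. node 2  ⊔preds={0,1,3}  new={0,1}  stable
  step 11. node 4  ⊔preds={0,1,2,3}  new={2,3}  stable

Least fixpoint reached:
  node 0: {0}
  node 1: {1,2,3}
  node 2: {0,1}
  node 3: {0,1,2,3}
  node 4: {2,3}
  node 5: {0,1,3}
  node 6: {1,3}

yes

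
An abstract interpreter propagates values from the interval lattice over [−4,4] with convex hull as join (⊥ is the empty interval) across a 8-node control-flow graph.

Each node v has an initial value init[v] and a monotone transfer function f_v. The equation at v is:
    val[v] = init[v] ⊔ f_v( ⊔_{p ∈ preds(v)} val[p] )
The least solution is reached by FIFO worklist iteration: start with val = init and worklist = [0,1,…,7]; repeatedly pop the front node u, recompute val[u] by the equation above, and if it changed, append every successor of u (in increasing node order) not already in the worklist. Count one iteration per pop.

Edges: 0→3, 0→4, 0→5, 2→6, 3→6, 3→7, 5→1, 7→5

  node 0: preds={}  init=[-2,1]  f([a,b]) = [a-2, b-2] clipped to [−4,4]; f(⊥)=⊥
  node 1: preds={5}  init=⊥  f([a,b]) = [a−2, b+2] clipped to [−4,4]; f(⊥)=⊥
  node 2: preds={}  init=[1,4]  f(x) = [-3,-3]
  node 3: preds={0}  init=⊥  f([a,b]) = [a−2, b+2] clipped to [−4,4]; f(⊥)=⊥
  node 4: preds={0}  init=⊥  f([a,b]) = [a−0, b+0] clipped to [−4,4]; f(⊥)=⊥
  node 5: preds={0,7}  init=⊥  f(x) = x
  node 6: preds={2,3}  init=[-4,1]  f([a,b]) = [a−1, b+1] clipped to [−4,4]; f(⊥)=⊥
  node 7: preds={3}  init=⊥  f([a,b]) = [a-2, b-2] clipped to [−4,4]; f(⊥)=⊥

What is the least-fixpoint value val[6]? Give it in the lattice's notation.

[-4,4]

Worklist (11 pops):
  #1 pop 0: in=⊥ → [-2,1] (no change)
  #2 pop 1: in=⊥ → ⊥ (no change)
  #3 pop 2: in=⊥ → [-3,4] (was [1,4]); enqueue []
  #4 pop 3: in=[-2,1] → [-4,3] (was ⊥); enqueue []
  #5 pop 4: in=[-2,1] → [-2,1] (was ⊥); enqueue []
  #6 pop 5: in=[-2,1] → [-2,1] (was ⊥); enqueue [1]
  #7 pop 6: in=[-4,4] → [-4,4] (was [-4,1]); enqueue []
  #8 pop 7: in=[-4,3] → [-4,1] (was ⊥); enqueue [5]
  #9 pop 1: in=[-2,1] → [-4,3] (was ⊥); enqueue []
  #10 pop 5: in=[-4,1] → [-4,1] (was [-2,1]); enqueue [1]
  #11 pop 1: in=[-4,1] → [-4,3] (no change)

Fixpoint:
  val[0] = [-2,1]
  val[1] = [-4,3]
  val[2] = [-3,4]
  val[3] = [-4,3]
  val[4] = [-2,1]
  val[5] = [-4,1]
  val[6] = [-4,4]
  val[7] = [-4,1]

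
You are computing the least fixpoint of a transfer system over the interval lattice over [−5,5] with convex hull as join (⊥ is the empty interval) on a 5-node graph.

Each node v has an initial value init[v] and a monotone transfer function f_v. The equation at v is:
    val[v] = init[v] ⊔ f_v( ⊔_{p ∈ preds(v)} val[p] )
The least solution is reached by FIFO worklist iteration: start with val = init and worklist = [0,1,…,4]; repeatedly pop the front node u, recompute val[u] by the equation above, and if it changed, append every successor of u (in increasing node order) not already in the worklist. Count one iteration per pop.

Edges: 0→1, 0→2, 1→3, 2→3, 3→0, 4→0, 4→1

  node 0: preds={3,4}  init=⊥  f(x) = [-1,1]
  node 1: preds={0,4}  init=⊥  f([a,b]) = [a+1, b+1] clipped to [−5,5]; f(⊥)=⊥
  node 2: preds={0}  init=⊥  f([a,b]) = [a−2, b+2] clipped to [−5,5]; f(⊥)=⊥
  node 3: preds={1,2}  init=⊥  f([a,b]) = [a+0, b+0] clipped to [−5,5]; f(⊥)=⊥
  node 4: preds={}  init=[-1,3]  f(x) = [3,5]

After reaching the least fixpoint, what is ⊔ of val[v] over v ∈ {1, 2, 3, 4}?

Trace (9 dequeues):
  [1] u=0 | in [-1,3] | out [-1,1] | prev ⊥ | push {}
  [2] u=1 | in [-1,3] | out [0,4] | prev ⊥ | push {}
  [3] u=2 | in [-1,1] | out [-3,3] | prev ⊥ | push {}
  [4] u=3 | in [-3,4] | out [-3,4] | prev ⊥ | push {0}
  [5] u=4 | in ⊥ | out [-1,5] | prev [-1,3] | push {1}
  [6] u=0 | in [-3,5] | out [-1,1] | ==
  [7] u=1 | in [-1,5] | out [0,5] | prev [0,4] | push {3}
  [8] u=3 | in [-3,5] | out [-3,5] | prev [-3,4] | push {0}
  [9] u=0 | in [-3,5] | out [-1,1] | ==

Converged values:
  [0] [-1,1]
  [1] [0,5]
  [2] [-3,3]
  [3] [-3,5]
  [4] [-1,5]

[-3,5]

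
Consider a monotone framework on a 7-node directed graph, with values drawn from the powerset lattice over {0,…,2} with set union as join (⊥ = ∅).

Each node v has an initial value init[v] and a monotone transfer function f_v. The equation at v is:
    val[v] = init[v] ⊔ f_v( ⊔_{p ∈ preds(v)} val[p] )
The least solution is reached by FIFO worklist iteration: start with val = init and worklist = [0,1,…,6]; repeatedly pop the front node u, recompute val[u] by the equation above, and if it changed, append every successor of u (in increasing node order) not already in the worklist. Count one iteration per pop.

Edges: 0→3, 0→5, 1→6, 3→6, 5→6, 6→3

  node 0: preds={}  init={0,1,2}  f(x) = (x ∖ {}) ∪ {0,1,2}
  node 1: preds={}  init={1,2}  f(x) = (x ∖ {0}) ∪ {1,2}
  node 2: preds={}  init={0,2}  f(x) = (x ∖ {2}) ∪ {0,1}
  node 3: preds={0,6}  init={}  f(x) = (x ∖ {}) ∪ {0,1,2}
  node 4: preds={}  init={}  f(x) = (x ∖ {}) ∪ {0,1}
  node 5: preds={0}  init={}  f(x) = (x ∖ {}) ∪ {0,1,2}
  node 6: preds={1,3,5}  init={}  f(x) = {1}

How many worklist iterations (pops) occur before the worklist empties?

Trace (8 dequeues):
  [1] u=0 | in {} | out {0,1,2} | ==
  [2] u=1 | in {} | out {1,2} | ==
  [3] u=2 | in {} | out {0,1,2} | prev {0,2} | push {}
  [4] u=3 | in {0,1,2} | out {0,1,2} | prev {} | push {}
  [5] u=4 | in {} | out {0,1} | prev {} | push {}
  [6] u=5 | in {0,1,2} | out {0,1,2} | prev {} | push {}
  [7] u=6 | in {0,1,2} | out {1} | prev {} | push {3}
  [8] u=3 | in {0,1,2} | out {0,1,2} | ==

Converged values:
  [0] {0,1,2}
  [1] {1,2}
  [2] {0,1,2}
  [3] {0,1,2}
  [4] {0,1}
  [5] {0,1,2}
  [6] {1}

8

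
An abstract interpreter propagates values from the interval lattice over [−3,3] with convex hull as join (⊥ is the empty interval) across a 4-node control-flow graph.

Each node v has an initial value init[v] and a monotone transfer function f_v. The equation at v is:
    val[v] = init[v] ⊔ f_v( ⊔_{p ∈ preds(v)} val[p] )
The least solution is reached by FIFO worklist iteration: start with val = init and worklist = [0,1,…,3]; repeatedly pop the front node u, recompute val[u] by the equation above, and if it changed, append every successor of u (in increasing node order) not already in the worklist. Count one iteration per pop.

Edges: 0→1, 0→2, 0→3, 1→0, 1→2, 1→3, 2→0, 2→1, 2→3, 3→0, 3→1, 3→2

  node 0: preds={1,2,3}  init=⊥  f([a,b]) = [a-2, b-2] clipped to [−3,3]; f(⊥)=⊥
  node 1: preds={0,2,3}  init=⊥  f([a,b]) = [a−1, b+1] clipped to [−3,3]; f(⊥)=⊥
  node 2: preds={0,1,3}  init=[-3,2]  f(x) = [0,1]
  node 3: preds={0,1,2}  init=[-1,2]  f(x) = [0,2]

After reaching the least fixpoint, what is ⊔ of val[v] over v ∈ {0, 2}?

Worklist (8 pops):
  #1 pop 0: in=[-3,2] → [-3,0] (was ⊥); enqueue []
  #2 pop 1: in=[-3,2] → [-3,3] (was ⊥); enqueue [0]
  #3 pop 2: in=[-3,3] → [-3,2] (no change)
  #4 pop 3: in=[-3,3] → [-1,2] (no change)
  #5 pop 0: in=[-3,3] → [-3,1] (was [-3,0]); enqueue [1,2,3]
  #6 pop 1: in=[-3,2] → [-3,3] (no change)
  #7 pop 2: in=[-3,3] → [-3,2] (no change)
  #8 pop 3: in=[-3,3] → [-1,2] (no change)

Fixpoint:
  val[0] = [-3,1]
  val[1] = [-3,3]
  val[2] = [-3,2]
  val[3] = [-1,2]

[-3,2]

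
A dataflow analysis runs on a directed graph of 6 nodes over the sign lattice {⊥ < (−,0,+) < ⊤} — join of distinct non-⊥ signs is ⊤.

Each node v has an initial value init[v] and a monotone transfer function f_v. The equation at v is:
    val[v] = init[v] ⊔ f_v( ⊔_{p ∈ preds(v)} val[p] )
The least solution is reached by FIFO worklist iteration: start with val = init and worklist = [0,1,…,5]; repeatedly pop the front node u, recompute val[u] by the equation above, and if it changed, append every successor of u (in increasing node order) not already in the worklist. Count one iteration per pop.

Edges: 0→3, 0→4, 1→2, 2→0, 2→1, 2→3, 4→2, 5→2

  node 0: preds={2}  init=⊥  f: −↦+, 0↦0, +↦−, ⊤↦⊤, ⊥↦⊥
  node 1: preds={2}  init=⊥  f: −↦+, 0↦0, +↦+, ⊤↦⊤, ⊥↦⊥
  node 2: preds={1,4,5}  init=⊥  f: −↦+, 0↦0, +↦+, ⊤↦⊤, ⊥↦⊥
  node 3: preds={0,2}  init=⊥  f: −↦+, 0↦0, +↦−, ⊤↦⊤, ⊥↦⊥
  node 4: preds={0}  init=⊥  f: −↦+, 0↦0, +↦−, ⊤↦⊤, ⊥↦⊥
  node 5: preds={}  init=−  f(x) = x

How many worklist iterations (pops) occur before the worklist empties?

Trace (16 dequeues):
  [1] u=0 | in ⊥ | out ⊥ | ==
  [2] u=1 | in ⊥ | out ⊥ | ==
  [3] u=2 | in − | out + | prev ⊥ | push {0,1}
  [4] u=3 | in + | out − | prev ⊥ | push {}
  [5] u=4 | in ⊥ | out ⊥ | ==
  [6] u=5 | in ⊥ | out − | ==
  [7] u=0 | in + | out − | prev ⊥ | push {3,4}
  [8] u=1 | in + | out + | prev ⊥ | push {2}
  [9] u=3 | in ⊤ | out ⊤ | prev − | push {}
  [10] u=4 | in − | out + | prev ⊥ | push {}
  [11] u=2 | in ⊤ | out ⊤ | prev + | push {0,1,3}
  [12] u=0 | in ⊤ | out ⊤ | prev − | push {4}
  [13] u=1 | in ⊤ | out ⊤ | prev + | push {2}
  [14] u=3 | in ⊤ | out ⊤ | ==
  [15] u=4 | in ⊤ | out ⊤ | prev + | push {}
  [16] u=2 | in ⊤ | out ⊤ | ==

Converged values:
  [0] ⊤
  [1] ⊤
  [2] ⊤
  [3] ⊤
  [4] ⊤
  [5] −

16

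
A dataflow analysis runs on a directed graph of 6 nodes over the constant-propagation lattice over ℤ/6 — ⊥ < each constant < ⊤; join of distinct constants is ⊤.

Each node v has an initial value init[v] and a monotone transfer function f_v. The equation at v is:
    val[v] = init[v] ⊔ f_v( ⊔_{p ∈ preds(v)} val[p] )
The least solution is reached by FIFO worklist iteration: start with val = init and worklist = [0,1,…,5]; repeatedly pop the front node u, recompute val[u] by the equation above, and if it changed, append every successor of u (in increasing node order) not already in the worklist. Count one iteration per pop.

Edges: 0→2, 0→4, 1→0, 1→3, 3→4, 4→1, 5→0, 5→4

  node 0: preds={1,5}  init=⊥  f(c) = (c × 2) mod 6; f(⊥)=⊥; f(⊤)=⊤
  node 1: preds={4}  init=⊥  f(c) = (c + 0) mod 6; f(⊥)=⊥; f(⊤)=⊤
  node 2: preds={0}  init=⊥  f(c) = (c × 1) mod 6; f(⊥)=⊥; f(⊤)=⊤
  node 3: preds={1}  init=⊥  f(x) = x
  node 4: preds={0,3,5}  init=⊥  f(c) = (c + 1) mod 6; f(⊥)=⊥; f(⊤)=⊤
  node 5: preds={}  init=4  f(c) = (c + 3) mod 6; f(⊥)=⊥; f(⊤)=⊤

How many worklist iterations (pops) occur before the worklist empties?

11

Worklist (11 pops):
  #1 pop 0: in=4 → 2 (was ⊥); enqueue []
  #2 pop 1: in=⊥ → ⊥ (no change)
  #3 pop 2: in=2 → 2 (was ⊥); enqueue []
  #4 pop 3: in=⊥ → ⊥ (no change)
  #5 pop 4: in=⊤ → ⊤ (was ⊥); enqueue [1]
  #6 pop 5: in=⊥ → 4 (no change)
  #7 pop 1: in=⊤ → ⊤ (was ⊥); enqueue [0,3]
  #8 pop 0: in=⊤ → ⊤ (was 2); enqueue [2,4]
  #9 pop 3: in=⊤ → ⊤ (was ⊥); enqueue []
  #10 pop 2: in=⊤ → ⊤ (was 2); enqueue []
  #11 pop 4: in=⊤ → ⊤ (no change)

Fixpoint:
  val[0] = ⊤
  val[1] = ⊤
  val[2] = ⊤
  val[3] = ⊤
  val[4] = ⊤
  val[5] = 4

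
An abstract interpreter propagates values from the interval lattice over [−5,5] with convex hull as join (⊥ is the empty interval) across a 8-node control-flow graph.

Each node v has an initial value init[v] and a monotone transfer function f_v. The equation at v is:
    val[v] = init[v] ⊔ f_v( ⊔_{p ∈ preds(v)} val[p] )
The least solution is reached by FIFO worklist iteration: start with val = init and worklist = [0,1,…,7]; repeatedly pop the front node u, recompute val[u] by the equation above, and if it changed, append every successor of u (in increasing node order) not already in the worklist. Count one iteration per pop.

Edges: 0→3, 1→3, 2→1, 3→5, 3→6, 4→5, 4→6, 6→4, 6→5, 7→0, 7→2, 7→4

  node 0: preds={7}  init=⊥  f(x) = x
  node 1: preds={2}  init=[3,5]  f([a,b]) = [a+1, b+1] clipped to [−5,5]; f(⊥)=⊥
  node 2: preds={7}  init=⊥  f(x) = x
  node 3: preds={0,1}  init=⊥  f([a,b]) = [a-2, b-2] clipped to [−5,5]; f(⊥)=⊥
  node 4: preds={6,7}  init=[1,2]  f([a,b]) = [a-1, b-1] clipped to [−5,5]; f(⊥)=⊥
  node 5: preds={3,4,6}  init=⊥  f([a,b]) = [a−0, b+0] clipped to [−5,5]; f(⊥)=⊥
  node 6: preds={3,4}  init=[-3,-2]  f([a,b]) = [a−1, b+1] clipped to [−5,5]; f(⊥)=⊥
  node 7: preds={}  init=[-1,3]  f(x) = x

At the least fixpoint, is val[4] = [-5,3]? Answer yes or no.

Worklist (13 pops):
  #1 pop 0: in=[-1,3] → [-1,3] (was ⊥); enqueue []
  #2 pop 1: in=⊥ → [3,5] (no change)
  #3 pop 2: in=[-1,3] → [-1,3] (was ⊥); enqueue [1]
  #4 pop 3: in=[-1,5] → [-3,3] (was ⊥); enqueue []
  #5 pop 4: in=[-3,3] → [-4,2] (was [1,2]); enqueue []
  #6 pop 5: in=[-4,3] → [-4,3] (was ⊥); enqueue []
  #7 pop 6: in=[-4,3] → [-5,4] (was [-3,-2]); enqueue [4,5]
  #8 pop 7: in=⊥ → [-1,3] (no change)
  #9 pop 1: in=[-1,3] → [0,5] (was [3,5]); enqueue [3]
  #10 pop 4: in=[-5,4] → [-5,3] (was [-4,2]); enqueue [6]
  #11 pop 5: in=[-5,4] → [-5,4] (was [-4,3]); enqueue []
  #12 pop 3: in=[-1,5] → [-3,3] (no change)
  #13 pop 6: in=[-5,3] → [-5,4] (no change)

Fixpoint:
  val[0] = [-1,3]
  val[1] = [0,5]
  val[2] = [-1,3]
  val[3] = [-3,3]
  val[4] = [-5,3]
  val[5] = [-5,4]
  val[6] = [-5,4]
  val[7] = [-1,3]

yes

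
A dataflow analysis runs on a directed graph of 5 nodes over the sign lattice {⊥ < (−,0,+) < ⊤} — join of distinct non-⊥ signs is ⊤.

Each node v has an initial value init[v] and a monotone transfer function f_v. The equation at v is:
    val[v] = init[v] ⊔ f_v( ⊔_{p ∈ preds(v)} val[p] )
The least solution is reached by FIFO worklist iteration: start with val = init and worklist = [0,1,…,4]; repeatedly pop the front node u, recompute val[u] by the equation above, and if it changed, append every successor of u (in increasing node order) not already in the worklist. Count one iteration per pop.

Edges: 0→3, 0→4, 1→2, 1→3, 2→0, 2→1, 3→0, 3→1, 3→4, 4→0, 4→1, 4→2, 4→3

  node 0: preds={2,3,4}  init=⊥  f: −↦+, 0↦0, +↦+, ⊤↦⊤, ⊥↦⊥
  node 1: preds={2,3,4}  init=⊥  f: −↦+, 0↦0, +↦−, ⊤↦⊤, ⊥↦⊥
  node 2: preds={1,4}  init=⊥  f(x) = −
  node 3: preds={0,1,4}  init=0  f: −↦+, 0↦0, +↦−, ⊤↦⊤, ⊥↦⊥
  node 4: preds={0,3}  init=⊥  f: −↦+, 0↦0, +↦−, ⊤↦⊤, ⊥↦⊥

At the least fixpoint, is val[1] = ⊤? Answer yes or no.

Trace (14 dequeues):
  [1] u=0 | in 0 | out 0 | prev ⊥ | push {}
  [2] u=1 | in 0 | out 0 | prev ⊥ | push {}
  [3] u=2 | in 0 | out − | prev ⊥ | push {0,1}
  [4] u=3 | in 0 | out 0 | ==
  [5] u=4 | in 0 | out 0 | prev ⊥ | push {2,3}
  [6] u=0 | in ⊤ | out ⊤ | prev 0 | push {4}
  [7] u=1 | in ⊤ | out ⊤ | prev 0 | push {}
  [8] u=2 | in ⊤ | out − | ==
  [9] u=3 | in ⊤ | out ⊤ | prev 0 | push {0,1}
  [10] u=4 | in ⊤ | out ⊤ | prev 0 | push {2,3}
  [11] u=0 | in ⊤ | out ⊤ | ==
  [12] u=1 | in ⊤ | out ⊤ | ==
  [13] u=2 | in ⊤ | out − | ==
  [14] u=3 | in ⊤ | out ⊤ | ==

Converged values:
  [0] ⊤
  [1] ⊤
  [2] −
  [3] ⊤
  [4] ⊤

yes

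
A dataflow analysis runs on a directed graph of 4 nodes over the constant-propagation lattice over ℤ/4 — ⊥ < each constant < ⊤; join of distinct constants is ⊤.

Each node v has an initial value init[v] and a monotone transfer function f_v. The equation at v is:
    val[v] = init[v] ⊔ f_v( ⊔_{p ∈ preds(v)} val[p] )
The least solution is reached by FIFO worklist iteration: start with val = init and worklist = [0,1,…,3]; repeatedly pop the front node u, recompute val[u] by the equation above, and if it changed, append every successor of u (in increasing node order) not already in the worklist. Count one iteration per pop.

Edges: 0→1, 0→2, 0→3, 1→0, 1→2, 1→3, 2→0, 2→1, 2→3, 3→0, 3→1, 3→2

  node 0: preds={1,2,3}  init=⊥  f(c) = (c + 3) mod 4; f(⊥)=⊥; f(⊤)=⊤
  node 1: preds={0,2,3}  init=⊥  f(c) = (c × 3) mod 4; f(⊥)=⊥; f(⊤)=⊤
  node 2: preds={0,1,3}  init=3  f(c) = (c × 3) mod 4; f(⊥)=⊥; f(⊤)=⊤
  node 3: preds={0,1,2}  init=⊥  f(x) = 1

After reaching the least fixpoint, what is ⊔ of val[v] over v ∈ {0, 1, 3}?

⊤

Worklist (8 pops):
  #1 pop 0: in=3 → 2 (was ⊥); enqueue []
  #2 pop 1: in=⊤ → ⊤ (was ⊥); enqueue [0]
  #3 pop 2: in=⊤ → ⊤ (was 3); enqueue [1]
  #4 pop 3: in=⊤ → 1 (was ⊥); enqueue [2]
  #5 pop 0: in=⊤ → ⊤ (was 2); enqueue [3]
  #6 pop 1: in=⊤ → ⊤ (no change)
  #7 pop 2: in=⊤ → ⊤ (no change)
  #8 pop 3: in=⊤ → 1 (no change)

Fixpoint:
  val[0] = ⊤
  val[1] = ⊤
  val[2] = ⊤
  val[3] = 1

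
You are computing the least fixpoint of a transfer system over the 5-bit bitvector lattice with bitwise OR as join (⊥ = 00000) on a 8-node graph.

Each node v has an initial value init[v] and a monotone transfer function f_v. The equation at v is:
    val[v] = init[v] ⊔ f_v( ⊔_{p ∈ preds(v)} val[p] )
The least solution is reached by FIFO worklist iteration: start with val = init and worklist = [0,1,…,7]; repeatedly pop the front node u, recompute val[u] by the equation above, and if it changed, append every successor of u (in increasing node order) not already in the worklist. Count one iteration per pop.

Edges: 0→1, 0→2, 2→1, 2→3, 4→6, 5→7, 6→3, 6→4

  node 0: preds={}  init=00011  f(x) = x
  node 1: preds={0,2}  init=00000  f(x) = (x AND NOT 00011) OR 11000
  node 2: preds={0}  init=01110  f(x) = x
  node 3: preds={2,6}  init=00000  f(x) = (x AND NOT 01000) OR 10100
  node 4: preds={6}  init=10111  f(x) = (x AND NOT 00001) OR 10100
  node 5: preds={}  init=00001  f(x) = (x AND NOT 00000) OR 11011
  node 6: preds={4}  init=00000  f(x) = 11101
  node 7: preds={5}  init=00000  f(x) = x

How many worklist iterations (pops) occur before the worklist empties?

12

Worklist (12 pops):
  #1 pop 0: in=00000 → 00011 (no change)
  #2 pop 1: in=01111 → 11100 (was 00000); enqueue []
  #3 pop 2: in=00011 → 01111 (was 01110); enqueue [1]
  #4 pop 3: in=01111 → 10111 (was 00000); enqueue []
  #5 pop 4: in=00000 → 10111 (no change)
  #6 pop 5: in=00000 → 11011 (was 00001); enqueue []
  #7 pop 6: in=10111 → 11101 (was 00000); enqueue [3,4]
  #8 pop 7: in=11011 → 11011 (was 00000); enqueue []
  #9 pop 1: in=01111 → 11100 (no change)
  #10 pop 3: in=11111 → 10111 (no change)
  #11 pop 4: in=11101 → 11111 (was 10111); enqueue [6]
  #12 pop 6: in=11111 → 11101 (no change)

Fixpoint:
  val[0] = 00011
  val[1] = 11100
  val[2] = 01111
  val[3] = 10111
  val[4] = 11111
  val[5] = 11011
  val[6] = 11101
  val[7] = 11011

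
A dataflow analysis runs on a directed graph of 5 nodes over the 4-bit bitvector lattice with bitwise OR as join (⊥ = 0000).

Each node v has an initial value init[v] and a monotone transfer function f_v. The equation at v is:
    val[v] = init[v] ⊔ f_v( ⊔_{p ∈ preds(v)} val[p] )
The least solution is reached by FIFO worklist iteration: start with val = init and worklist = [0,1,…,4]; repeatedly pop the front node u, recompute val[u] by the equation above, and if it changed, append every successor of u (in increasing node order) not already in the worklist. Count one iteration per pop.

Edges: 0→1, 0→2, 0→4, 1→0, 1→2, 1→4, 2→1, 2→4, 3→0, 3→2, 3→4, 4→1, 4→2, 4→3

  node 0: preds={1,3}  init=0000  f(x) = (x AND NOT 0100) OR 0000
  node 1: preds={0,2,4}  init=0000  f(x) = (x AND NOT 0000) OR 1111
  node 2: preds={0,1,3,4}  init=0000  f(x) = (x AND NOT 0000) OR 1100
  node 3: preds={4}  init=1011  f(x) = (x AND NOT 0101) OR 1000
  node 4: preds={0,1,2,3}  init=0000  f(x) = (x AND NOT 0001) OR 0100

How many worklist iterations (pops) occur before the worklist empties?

Trace (9 dequeues):
  [1] u=0 | in 1011 | out 1011 | prev 0000 | push {}
  [2] u=1 | in 1011 | out 1111 | prev 0000 | push {0}
  [3] u=2 | in 1111 | out 1111 | prev 0000 | push {1}
  [4] u=3 | in 0000 | out 1011 | ==
  [5] u=4 | in 1111 | out 1110 | prev 0000 | push {2,3}
  [6] u=0 | in 1111 | out 1011 | ==
  [7] u=1 | in 1111 | out 1111 | ==
  [8] u=2 | in 1111 | out 1111 | ==
  [9] u=3 | in 1110 | out 1011 | ==

Converged values:
  [0] 1011
  [1] 1111
  [2] 1111
  [3] 1011
  [4] 1110

9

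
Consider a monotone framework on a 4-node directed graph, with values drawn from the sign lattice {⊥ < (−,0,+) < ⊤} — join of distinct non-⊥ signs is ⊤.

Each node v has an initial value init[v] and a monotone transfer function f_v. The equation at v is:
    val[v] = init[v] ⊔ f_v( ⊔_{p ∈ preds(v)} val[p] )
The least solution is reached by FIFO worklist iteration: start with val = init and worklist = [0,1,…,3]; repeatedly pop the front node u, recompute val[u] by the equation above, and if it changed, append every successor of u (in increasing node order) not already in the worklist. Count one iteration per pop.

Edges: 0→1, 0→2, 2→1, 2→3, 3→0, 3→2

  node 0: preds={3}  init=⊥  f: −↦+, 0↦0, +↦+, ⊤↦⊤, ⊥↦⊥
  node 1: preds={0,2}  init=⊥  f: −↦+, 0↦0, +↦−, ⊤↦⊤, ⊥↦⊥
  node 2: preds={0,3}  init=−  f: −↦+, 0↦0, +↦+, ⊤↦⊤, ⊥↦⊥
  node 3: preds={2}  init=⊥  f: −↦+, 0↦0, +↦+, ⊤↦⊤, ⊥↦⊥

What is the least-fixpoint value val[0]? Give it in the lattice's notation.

Trace (11 dequeues):
  [1] u=0 | in ⊥ | out ⊥ | ==
  [2] u=1 | in − | out + | prev ⊥ | push {}
  [3] u=2 | in ⊥ | out − | ==
  [4] u=3 | in − | out + | prev ⊥ | push {0,2}
  [5] u=0 | in + | out + | prev ⊥ | push {1}
  [6] u=2 | in + | out ⊤ | prev − | push {3}
  [7] u=1 | in ⊤ | out ⊤ | prev + | push {}
  [8] u=3 | in ⊤ | out ⊤ | prev + | push {0,2}
  [9] u=0 | in ⊤ | out ⊤ | prev + | push {1}
  [10] u=2 | in ⊤ | out ⊤ | ==
  [11] u=1 | in ⊤ | out ⊤ | ==

Converged values:
  [0] ⊤
  [1] ⊤
  [2] ⊤
  [3] ⊤

⊤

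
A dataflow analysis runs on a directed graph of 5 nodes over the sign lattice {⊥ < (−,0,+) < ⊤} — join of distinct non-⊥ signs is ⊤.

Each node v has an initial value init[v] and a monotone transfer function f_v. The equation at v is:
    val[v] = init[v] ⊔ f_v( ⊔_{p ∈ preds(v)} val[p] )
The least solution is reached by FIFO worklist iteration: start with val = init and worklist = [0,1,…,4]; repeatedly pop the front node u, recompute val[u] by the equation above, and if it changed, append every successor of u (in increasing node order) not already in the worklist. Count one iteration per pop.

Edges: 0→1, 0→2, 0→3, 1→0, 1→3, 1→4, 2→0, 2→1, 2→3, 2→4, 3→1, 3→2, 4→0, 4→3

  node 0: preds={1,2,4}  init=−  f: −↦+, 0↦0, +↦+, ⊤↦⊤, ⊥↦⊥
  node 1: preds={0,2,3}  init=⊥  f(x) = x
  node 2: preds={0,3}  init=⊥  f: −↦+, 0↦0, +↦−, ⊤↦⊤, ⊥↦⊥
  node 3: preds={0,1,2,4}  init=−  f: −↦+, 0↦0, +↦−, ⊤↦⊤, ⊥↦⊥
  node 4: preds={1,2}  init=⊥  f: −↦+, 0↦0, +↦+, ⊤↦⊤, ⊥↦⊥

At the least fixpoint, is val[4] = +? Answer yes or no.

no

Worklist (12 pops):
  #1 pop 0: in=⊥ → − (no change)
  #2 pop 1: in=− → − (was ⊥); enqueue [0]
  #3 pop 2: in=− → + (was ⊥); enqueue [1]
  #4 pop 3: in=⊤ → ⊤ (was −); enqueue [2]
  #5 pop 4: in=⊤ → ⊤ (was ⊥); enqueue [3]
  #6 pop 0: in=⊤ → ⊤ (was −); enqueue []
  #7 pop 1: in=⊤ → ⊤ (was −); enqueue [0,4]
  #8 pop 2: in=⊤ → ⊤ (was +); enqueue [1]
  #9 pop 3: in=⊤ → ⊤ (no change)
  #10 pop 0: in=⊤ → ⊤ (no change)
  #11 pop 4: in=⊤ → ⊤ (no change)
  #12 pop 1: in=⊤ → ⊤ (no change)

Fixpoint:
  val[0] = ⊤
  val[1] = ⊤
  val[2] = ⊤
  val[3] = ⊤
  val[4] = ⊤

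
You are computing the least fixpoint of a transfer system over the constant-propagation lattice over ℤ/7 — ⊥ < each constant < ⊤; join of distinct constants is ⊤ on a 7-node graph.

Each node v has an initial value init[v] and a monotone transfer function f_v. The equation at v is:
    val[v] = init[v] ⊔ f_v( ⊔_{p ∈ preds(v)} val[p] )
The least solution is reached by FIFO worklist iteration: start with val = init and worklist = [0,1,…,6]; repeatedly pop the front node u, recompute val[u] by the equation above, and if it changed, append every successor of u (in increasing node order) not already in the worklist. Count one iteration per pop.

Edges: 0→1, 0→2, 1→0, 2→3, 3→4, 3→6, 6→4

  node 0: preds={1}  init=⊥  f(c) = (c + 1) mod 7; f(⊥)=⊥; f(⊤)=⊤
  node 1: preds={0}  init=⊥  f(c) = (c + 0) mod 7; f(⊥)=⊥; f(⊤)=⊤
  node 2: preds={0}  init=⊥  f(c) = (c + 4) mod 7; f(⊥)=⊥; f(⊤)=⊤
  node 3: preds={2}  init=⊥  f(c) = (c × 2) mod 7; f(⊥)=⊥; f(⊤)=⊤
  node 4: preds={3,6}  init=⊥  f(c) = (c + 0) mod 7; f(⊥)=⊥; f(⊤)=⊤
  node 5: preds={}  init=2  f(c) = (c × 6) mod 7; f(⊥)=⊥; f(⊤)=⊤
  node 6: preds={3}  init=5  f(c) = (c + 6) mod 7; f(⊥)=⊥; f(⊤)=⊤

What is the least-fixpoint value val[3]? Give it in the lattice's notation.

⊥

Iteration log — 7 steps:
  step 1. node 0  ⊔preds=⊥  new=⊥  stable
  step 2. node 1  ⊔preds=⊥  new=⊥  stable
  step 3. node 2  ⊔preds=⊥  new=⊥  stable
  step 4. node 3  ⊔preds=⊥  new=⊥  stable
  step 5. node 4  ⊔preds=5  new=5  old=⊥  +wl: 
  step 6. node 5  ⊔preds=⊥  new=2  stable
  step 7. node 6  ⊔preds=⊥  new=5  stable

Least fixpoint reached:
  node 0: ⊥
  node 1: ⊥
  node 2: ⊥
  node 3: ⊥
  node 4: 5
  node 5: 2
  node 6: 5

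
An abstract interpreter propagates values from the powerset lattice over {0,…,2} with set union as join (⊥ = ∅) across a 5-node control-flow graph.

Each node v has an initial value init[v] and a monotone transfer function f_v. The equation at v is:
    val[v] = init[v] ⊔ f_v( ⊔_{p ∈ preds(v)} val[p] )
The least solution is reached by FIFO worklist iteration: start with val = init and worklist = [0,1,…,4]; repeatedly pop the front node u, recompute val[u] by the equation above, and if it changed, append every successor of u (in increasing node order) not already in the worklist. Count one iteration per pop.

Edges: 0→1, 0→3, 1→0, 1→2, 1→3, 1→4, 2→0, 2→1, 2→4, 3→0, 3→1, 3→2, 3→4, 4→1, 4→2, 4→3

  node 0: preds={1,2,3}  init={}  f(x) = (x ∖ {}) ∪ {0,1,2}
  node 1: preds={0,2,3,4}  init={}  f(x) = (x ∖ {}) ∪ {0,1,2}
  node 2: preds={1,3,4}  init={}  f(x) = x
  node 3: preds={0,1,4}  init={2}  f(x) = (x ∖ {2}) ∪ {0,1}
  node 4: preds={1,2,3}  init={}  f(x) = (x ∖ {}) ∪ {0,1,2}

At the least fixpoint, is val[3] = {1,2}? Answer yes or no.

no

Iteration log — 9 steps:
  step 1. node 0  ⊔preds={2}  new={0,1,2}  old={}  +wl: 
  step 2. node 1  ⊔preds={0,1,2}  new={0,1,2}  old={}  +wl: 0
  step 3. node 2  ⊔preds={0,1,2}  new={0,1,2}  old={}  +wl: 1
  step 4. node 3  ⊔preds={0,1,2}  new={0,1,2}  old={2}  +wl: 2
  step 5. node 4  ⊔preds={0,1,2}  new={0,1,2}  old={}  +wl: 3
  step 6. node 0  ⊔preds={0,1,2}  new={0,1,2}  stable
  step 7. node 1  ⊔preds={0,1,2}  new={0,1,2}  stable
  step 8. node 2  ⊔preds={0,1,2}  new={0,1,2}  stable
  step 9. node 3  ⊔preds={0,1,2}  new={0,1,2}  stable

Least fixpoint reached:
  node 0: {0,1,2}
  node 1: {0,1,2}
  node 2: {0,1,2}
  node 3: {0,1,2}
  node 4: {0,1,2}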